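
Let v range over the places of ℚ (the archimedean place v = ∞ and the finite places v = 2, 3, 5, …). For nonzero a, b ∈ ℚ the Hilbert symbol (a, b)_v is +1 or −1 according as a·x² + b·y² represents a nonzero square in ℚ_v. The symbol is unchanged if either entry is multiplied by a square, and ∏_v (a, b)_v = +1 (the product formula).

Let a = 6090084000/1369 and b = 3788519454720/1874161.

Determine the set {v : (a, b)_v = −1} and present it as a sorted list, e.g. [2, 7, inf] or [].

(a, b) ≡ (10010, 30030) mod (ℚ^×)²; places V = {2, 3, 5, 7, 11, 13, 37, ∞}.
(a,b)_13: α=3, u≡9; β=3, v≡4 (mod 13); (9|13)=+1, (4|13)=+1; sign (−1)^0·+1^3·+1^3 = +1.
(a,b)_5: α=3, u≡3; β=1, v≡4 (mod 5); (3|5)=-1, (4|5)=+1; sign (−1)^0·-1^1·+1^3 = -1.
(a,b)_11: α=1, u≡6; β=1, v≡8 (mod 11); (6|11)=-1, (8|11)=-1; sign (−1)^1·-1^1·-1^1 = -1.
(a,b)_∞: sgn(10010)=+, sgn(30030)=+, so +1.
(a,b)_7: α=1, u≡1; β=1, v≡6 (mod 7); (1|7)=+1, (6|7)=-1; sign (−1)^1·+1^1·-1^1 = +1.
(a,b)_2: α=5, β=11; u≡5, v≡7 (mod 8); ε(u)ε(v)=0·1, αω(v)=5·0, βω(u)=11·1; sum ≡ 1  ⇒  -1.
(a,b)_37: α=-2, u≡32; β=-4, v≡5 (mod 37); (32|37)=-1, (5|37)=-1; sign (−1)^0·-1^-4·-1^-2 = +1.
(a,b)_3: α=2, u≡2; β=7, v≡2 (mod 3); (2|3)=-1, (2|3)=-1; sign (−1)^0·-1^7·-1^2 = -1.
(10010, 30030 / ℚ) ramifies at {2, 3, 5, 11}: a division algebra.

[2, 3, 5, 11]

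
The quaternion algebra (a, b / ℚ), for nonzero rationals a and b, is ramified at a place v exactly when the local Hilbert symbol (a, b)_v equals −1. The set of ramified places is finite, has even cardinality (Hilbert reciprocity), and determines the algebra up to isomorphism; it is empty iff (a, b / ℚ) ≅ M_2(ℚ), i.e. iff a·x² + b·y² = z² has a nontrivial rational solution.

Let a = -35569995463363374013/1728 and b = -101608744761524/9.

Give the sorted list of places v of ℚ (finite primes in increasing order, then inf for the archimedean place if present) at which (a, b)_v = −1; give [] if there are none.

[17, inf]

Mod squares: a ≡ -39, b ≡ -221. Check v ∈ {∞, 2, 3, 7, 11, 13, 17, 37, 41}.
v=17: a=17^4·(≡12), b=17^3·(≡9) mod 17; (12|17)=-1, (9|17)=+1; (−1)^{4·3·8}·(-1)^3·(+1)^4 = -1.
v=13: a=13^1·(≡9), b=13^1·(≡12) mod 13; (9|13)=+1, (12|13)=+1; (−1)^{1·1·6}·(+1)^1·(+1)^1 = +1.
v=37: a=37^2·(≡15), b=37^2·(≡34) mod 37; (15|37)=-1, (34|37)=+1; (−1)^{2·2·18}·(-1)^2·(+1)^2 = +1.
v=3: a=3^-3·(≡2), b=3^-2·(≡1) mod 3; (2|3)=-1, (1|3)=+1; (−1)^{-3·-2·1}·(-1)^-2·(+1)^-3 = +1.
v=7: a=7^6·(≡3), b=7^4·(≡5) mod 7; (3|7)=-1, (5|7)=-1; (−1)^{6·4·3}·(-1)^4·(-1)^6 = +1.
v=2: v_2(a)=-6, v_2(b)=2; units ≡ 1, 3 (mod 8); ε·ε+αω+βω = 0·1+-6·1+2·0 ≡ 0  ⇒  (a,b)_2 = +1.
v=41: a=41^2·(≡39), b=41^0·(≡8) mod 41; (39|41)=+1, (8|41)=+1; (−1)^{2·0·20}·(+1)^0·(+1)^2 = +1.
v=∞: -39 < 0 and -221 < 0  ⇒  (a,b)_∞ = -1.
v=11: a=11^2·(≡5), b=11^2·(≡2) mod 11; (5|11)=+1, (2|11)=-1; (−1)^{2·2·5}·(+1)^2·(-1)^2 = +1.
|Ram(-39, -221)| = 2, even; anisotropic at {17, ∞}.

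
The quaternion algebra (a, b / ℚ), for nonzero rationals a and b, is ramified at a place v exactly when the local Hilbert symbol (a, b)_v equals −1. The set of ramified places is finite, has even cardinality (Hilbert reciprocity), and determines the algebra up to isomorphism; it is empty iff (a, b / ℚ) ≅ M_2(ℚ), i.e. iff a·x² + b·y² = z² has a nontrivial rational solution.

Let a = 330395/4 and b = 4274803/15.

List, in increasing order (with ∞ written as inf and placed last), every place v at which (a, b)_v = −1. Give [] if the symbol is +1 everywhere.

[3, 13, 17, 23]

(a, b) ≡ (1955, 76245) mod (ℚ^×)²; places V = {2, 3, 5, 13, 17, 23, 29, ∞}.
(a,b)_2: α=-2, β=0; u≡3, v≡5 (mod 8); ε(u)ε(v)=1·0, αω(v)=-2·1, βω(u)=0·1; sum ≡ 0  ⇒  +1.
(a,b)_∞: sgn(1955)=+, sgn(76245)=+, so +1.
(a,b)_13: α=2, u≡11; β=1, v≡11 (mod 13); (11|13)=-1, (11|13)=-1; sign (−1)^0·-1^1·-1^2 = -1.
(a,b)_3: α=0, u≡2; β=-1, v≡2 (mod 3); (2|3)=-1, (2|3)=-1; sign (−1)^0·-1^-1·-1^0 = -1.
(a,b)_29: α=0, u≡14; β=2, v≡16 (mod 29); (14|29)=-1, (16|29)=+1; sign (−1)^0·-1^2·+1^0 = +1.
(a,b)_23: α=1, u≡9; β=1, v≡6 (mod 23); (9|23)=+1, (6|23)=+1; sign (−1)^1·+1^1·+1^1 = -1.
(a,b)_17: α=1, u≡1; β=1, v≡11 (mod 17); (1|17)=+1, (11|17)=-1; sign (−1)^0·+1^1·-1^1 = -1.
(a,b)_5: α=1, u≡1; β=-1, v≡1 (mod 5); (1|5)=+1, (1|5)=+1; sign (−1)^0·+1^-1·+1^1 = +1.
(1955, 76245 / ℚ) ramifies at {3, 13, 17, 23}: a division algebra.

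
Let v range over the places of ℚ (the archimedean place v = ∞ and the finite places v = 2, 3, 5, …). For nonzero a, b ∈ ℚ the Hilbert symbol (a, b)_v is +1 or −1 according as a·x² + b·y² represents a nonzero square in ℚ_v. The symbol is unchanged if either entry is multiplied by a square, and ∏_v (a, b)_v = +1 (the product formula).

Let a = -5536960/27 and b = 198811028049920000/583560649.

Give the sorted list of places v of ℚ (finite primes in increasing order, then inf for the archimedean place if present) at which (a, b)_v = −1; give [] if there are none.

[3, 5, 11, 13]

Mod squares: a ≡ -2145, b ≡ 2. Check v ∈ {∞, 2, 3, 5, 7, 11, 13, 17, 29, 53}.
v=53: a=53^0·(≡6), b=53^2·(≡23) mod 53; (6|53)=+1, (23|53)=-1; (−1)^{0·2·26}·(+1)^2·(-1)^0 = +1.
v=2: v_2(a)=6, v_2(b)=15; units ≡ 7, 1 (mod 8); ε·ε+αω+βω = 1·0+6·0+15·0 ≡ 0  ⇒  (a,b)_2 = +1.
v=13: a=13^1·(≡12), b=13^4·(≡5) mod 13; (12|13)=+1, (5|13)=-1; (−1)^{1·4·6}·(+1)^4·(-1)^1 = -1.
v=7: a=7^0·(≡2), b=7^-4·(≡4) mod 7; (2|7)=+1, (4|7)=+1; (−1)^{0·-4·3}·(+1)^-4·(+1)^0 = +1.
v=3: a=3^-3·(≡2), b=3^0·(≡2) mod 3; (2|3)=-1, (2|3)=-1; (−1)^{-3·0·1}·(-1)^0·(-1)^-3 = -1.
v=11: a=11^3·(≡4), b=11^2·(≡7) mod 11; (4|11)=+1, (7|11)=-1; (−1)^{3·2·5}·(+1)^2·(-1)^3 = -1.
v=29: a=29^0·(≡24), b=29^-2·(≡18) mod 29; (24|29)=+1, (18|29)=-1; (−1)^{0·-2·14}·(+1)^-2·(-1)^0 = +1.
v=∞: -2145 < 0 and 2 > 0  ⇒  (a,b)_∞ = +1.
v=5: a=5^1·(≡4), b=5^4·(≡3) mod 5; (4|5)=+1, (3|5)=-1; (−1)^{1·4·2}·(+1)^4·(-1)^1 = -1.
v=17: a=17^0·(≡11), b=17^-2·(≡8) mod 17; (11|17)=-1, (8|17)=+1; (−1)^{0·-2·8}·(-1)^-2·(+1)^0 = +1.
(-2145, 2 / ℚ) ramifies at {3, 5, 11, 13}: a division algebra.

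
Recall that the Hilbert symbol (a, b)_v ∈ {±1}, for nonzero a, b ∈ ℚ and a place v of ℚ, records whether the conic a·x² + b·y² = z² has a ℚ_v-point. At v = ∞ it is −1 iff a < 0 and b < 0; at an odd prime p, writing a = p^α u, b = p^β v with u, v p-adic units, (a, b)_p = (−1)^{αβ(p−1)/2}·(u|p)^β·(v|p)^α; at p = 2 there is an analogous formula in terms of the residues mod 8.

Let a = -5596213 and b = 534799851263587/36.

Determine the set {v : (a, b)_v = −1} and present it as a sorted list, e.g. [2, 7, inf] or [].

(a, b) ≡ (-5596213, 8323) mod (ℚ^×)²; places V = {2, 3, 7, 13, 17, 29, 31, 37, 41, ∞}.
(a,b)_3: α=0, u≡2; β=-2, v≡1 (mod 3); (2|3)=-1, (1|3)=+1; sign (−1)^0·-1^-2·+1^0 = +1.
(a,b)_37: α=1, u≡7; β=2, v≡35 (mod 37); (7|37)=+1, (35|37)=-1; sign (−1)^0·+1^2·-1^1 = -1.
(a,b)_7: α=1, u≡4; β=1, v≡5 (mod 7); (4|7)=+1, (5|7)=-1; sign (−1)^1·+1^1·-1^1 = +1.
(a,b)_2: α=0, β=-2; u≡3, v≡3 (mod 8); ε(u)ε(v)=1·1, αω(v)=0·1, βω(u)=-2·1; sum ≡ 1  ⇒  -1.
(a,b)_13: α=0, u≡1; β=2, v≡12 (mod 13); (1|13)=+1, (12|13)=+1; sign (−1)^0·+1^2·+1^0 = +1.
(a,b)_17: α=1, u≡16; β=2, v≡3 (mod 17); (16|17)=+1, (3|17)=-1; sign (−1)^0·+1^2·-1^1 = -1.
(a,b)_∞: sgn(-5596213)=−, sgn(8323)=+, so +1.
(a,b)_41: α=1, u≡37; β=1, v≡4 (mod 41); (37|41)=+1, (4|41)=+1; sign (−1)^0·+1^1·+1^1 = +1.
(a,b)_31: α=1, u≡21; β=2, v≡23 (mod 31); (21|31)=-1, (23|31)=-1; sign (−1)^0·-1^2·-1^1 = -1.
(a,b)_29: α=0, u≡4; β=1, v≡19 (mod 29); (4|29)=+1, (19|29)=-1; sign (−1)^0·+1^1·-1^0 = +1.
Ram(-5596213, 8323) = {2, 17, 31, 37}; no ℚ_2-point on the conic.

[2, 17, 31, 37]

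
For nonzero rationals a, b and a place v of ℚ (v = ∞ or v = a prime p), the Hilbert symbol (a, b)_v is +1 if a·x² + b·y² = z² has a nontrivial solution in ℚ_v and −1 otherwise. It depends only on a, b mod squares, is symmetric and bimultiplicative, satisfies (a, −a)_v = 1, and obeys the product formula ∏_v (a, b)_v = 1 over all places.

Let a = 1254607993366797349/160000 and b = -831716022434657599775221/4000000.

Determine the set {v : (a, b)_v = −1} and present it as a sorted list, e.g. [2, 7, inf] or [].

Mod squares: a ≡ 1189, b ≡ -468901. Check v ∈ {∞, 2, 5, 7, 19, 23, 29, 37, 41}.
v=19: a=19^2·(≡11), b=19^3·(≡3) mod 19; (11|19)=+1, (3|19)=-1; (−1)^{2·3·9}·(+1)^3·(-1)^2 = +1.
v=2: v_2(a)=-8, v_2(b)=-8; units ≡ 5, 3 (mod 8); ε·ε+αω+βω = 0·1+-8·1+-8·1 ≡ 0  ⇒  (a,b)_2 = +1.
v=29: a=29^1·(≡19), b=29^1·(≡13) mod 29; (19|29)=-1, (13|29)=+1; (−1)^{1·1·14}·(-1)^1·(+1)^1 = -1.
v=5: a=5^-4·(≡4), b=5^-6·(≡4) mod 5; (4|5)=+1, (4|5)=+1; (−1)^{-4·-6·2}·(+1)^-6·(+1)^-4 = +1.
v=23: a=23^2·(≡8), b=23^3·(≡7) mod 23; (8|23)=+1, (7|23)=-1; (−1)^{2·3·11}·(+1)^3·(-1)^2 = +1.
v=∞: 1189 > 0 and -468901 < 0  ⇒  (a,b)_∞ = +1.
v=7: a=7^4·(≡6), b=7^4·(≡2) mod 7; (6|7)=-1, (2|7)=+1; (−1)^{4·4·3}·(-1)^4·(+1)^4 = +1.
v=41: a=41^3·(≡35), b=41^4·(≡20) mod 41; (35|41)=-1, (20|41)=+1; (−1)^{3·4·20}·(-1)^4·(+1)^3 = +1.
v=37: a=37^2·(≡13), b=37^3·(≡19) mod 37; (13|37)=-1, (19|37)=-1; (−1)^{2·3·18}·(-1)^3·(-1)^2 = -1.
|Ram(1189, -468901)| = 2, even; anisotropic at {29, 37}.

[29, 37]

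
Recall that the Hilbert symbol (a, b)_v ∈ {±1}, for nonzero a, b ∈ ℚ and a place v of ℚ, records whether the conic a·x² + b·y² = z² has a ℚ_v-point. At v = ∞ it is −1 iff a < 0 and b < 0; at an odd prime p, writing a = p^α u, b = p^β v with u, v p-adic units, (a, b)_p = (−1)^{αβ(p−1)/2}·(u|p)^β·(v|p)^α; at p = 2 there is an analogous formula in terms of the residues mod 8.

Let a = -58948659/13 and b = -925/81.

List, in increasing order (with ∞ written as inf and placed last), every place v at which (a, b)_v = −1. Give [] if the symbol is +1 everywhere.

Mod squares: a ≡ -703703, b ≡ -37. Check v ∈ {∞, 2, 3, 5, 7, 11, 13, 19, 37}.
v=2: v_2(a)=0, v_2(b)=0; units ≡ 1, 3 (mod 8); ε·ε+αω+βω = 0·1+0·1+0·0 ≡ 0  ⇒  (a,b)_2 = +1.
v=3: a=3^2·(≡1), b=3^-4·(≡2) mod 3; (1|3)=+1, (2|3)=-1; (−1)^{2·-4·1}·(+1)^-4·(-1)^2 = +1.
v=19: a=19^1·(≡18), b=19^0·(≡5) mod 19; (18|19)=-1, (5|19)=+1; (−1)^{1·0·9}·(-1)^0·(+1)^1 = +1.
v=37: a=37^1·(≡1), b=37^1·(≡7) mod 37; (1|37)=+1, (7|37)=+1; (−1)^{1·1·18}·(+1)^1·(+1)^1 = +1.
v=5: a=5^0·(≡2), b=5^2·(≡3) mod 5; (2|5)=-1, (3|5)=-1; (−1)^{0·2·2}·(-1)^2·(-1)^0 = +1.
v=13: a=13^-1·(≡10), b=13^0·(≡8) mod 13; (10|13)=+1, (8|13)=-1; (−1)^{-1·0·6}·(+1)^0·(-1)^-1 = -1.
v=7: a=7^1·(≡6), b=7^0·(≡5) mod 7; (6|7)=-1, (5|7)=-1; (−1)^{1·0·3}·(-1)^0·(-1)^1 = -1.
v=∞: -703703 < 0 and -37 < 0  ⇒  (a,b)_∞ = -1.
v=11: a=11^3·(≡4), b=11^0·(≡8) mod 11; (4|11)=+1, (8|11)=-1; (−1)^{3·0·5}·(+1)^0·(-1)^3 = -1.
|Ram(-703703, -37)| = 4, even; anisotropic at {7, 11, 13, ∞}.

[7, 11, 13, inf]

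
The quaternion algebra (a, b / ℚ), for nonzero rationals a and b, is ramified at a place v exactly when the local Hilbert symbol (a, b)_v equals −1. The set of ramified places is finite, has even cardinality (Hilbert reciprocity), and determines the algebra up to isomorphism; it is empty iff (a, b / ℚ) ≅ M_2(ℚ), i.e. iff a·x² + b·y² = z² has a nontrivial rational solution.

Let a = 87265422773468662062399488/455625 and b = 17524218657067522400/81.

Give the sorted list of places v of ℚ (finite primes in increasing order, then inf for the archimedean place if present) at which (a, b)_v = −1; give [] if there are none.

Mod squares: a ≡ 1073, b ≡ 179894. Check v ∈ {∞, 2, 3, 5, 7, 11, 13, 17, 29, 37}.
v=29: a=29^3·(≡10), b=29^2·(≡20) mod 29; (10|29)=-1, (20|29)=+1; (−1)^{3·2·14}·(-1)^2·(+1)^3 = +1.
v=11: a=11^4·(≡10), b=11^3·(≡2) mod 11; (10|11)=-1, (2|11)=-1; (−1)^{4·3·5}·(-1)^3·(-1)^4 = -1.
v=3: a=3^-6·(≡2), b=3^-4·(≡2) mod 3; (2|3)=-1, (2|3)=-1; (−1)^{-6·-4·1}·(-1)^-4·(-1)^-6 = +1.
v=∞: 1073 > 0 and 179894 > 0  ⇒  (a,b)_∞ = +1.
v=2: v_2(a)=14, v_2(b)=5; units ≡ 1, 3 (mod 8); ε·ε+αω+βω = 0·1+14·1+5·0 ≡ 0  ⇒  (a,b)_2 = +1.
v=7: a=7^0·(≡1), b=7^2·(≡1) mod 7; (1|7)=+1, (1|7)=+1; (−1)^{0·2·3}·(+1)^2·(+1)^0 = +1.
v=37: a=37^1·(≡17), b=37^1·(≡18) mod 37; (17|37)=-1, (18|37)=-1; (−1)^{1·1·18}·(-1)^1·(-1)^1 = +1.
v=17: a=17^4·(≡15), b=17^3·(≡2) mod 17; (15|17)=+1, (2|17)=+1; (−1)^{4·3·8}·(+1)^3·(+1)^4 = +1.
v=5: a=5^-4·(≡2), b=5^2·(≡1) mod 5; (2|5)=-1, (1|5)=+1; (−1)^{-4·2·2}·(-1)^2·(+1)^-4 = +1.
v=13: a=13^6·(≡5), b=13^3·(≡7) mod 13; (5|13)=-1, (7|13)=-1; (−1)^{6·3·6}·(-1)^3·(-1)^6 = -1.
Ram(1073, 179894) = {11, 13}; no ℚ_11-point on the conic.

[11, 13]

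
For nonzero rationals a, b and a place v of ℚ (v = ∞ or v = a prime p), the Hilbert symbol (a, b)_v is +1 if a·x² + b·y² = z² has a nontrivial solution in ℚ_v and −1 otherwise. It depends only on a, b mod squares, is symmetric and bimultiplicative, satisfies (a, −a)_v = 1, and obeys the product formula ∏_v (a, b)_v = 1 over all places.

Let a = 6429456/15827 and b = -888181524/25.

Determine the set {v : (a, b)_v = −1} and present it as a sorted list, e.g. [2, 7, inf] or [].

(a, b) ≡ (13243, -304589) mod (ℚ^×)²; places V = {2, 3, 5, 7, 11, 17, 19, 23, 41, ∞}.
(a,b)_5: α=0, u≡3; β=-2, v≡1 (mod 5); (3|5)=-1, (1|5)=+1; sign (−1)^0·-1^-2·+1^0 = +1.
(a,b)_7: α=-2, u≡5; β=0, v≡2 (mod 7); (5|7)=-1, (2|7)=+1; sign (−1)^0·-1^0·+1^-2 = +1.
(a,b)_23: α=0, u≡12; β=1, v≡22 (mod 23); (12|23)=+1, (22|23)=-1; sign (−1)^0·+1^1·-1^0 = +1.
(a,b)_19: α=-1, u≡10; β=1, v≡17 (mod 19); (10|19)=-1, (17|19)=+1; sign (−1)^1·-1^1·+1^-1 = +1.
(a,b)_41: α=1, u≡32; β=1, v≡23 (mod 41); (32|41)=+1, (23|41)=+1; sign (−1)^0·+1^1·+1^1 = +1.
(a,b)_17: α=-1, u≡3; β=1, v≡16 (mod 17); (3|17)=-1, (16|17)=+1; sign (−1)^0·-1^1·+1^-1 = -1.
(a,b)_∞: sgn(13243)=+, sgn(-304589)=−, so +1.
(a,b)_3: α=4, u≡1; β=6, v≡1 (mod 3); (1|3)=+1, (1|3)=+1; sign (−1)^0·+1^6·+1^4 = +1.
(a,b)_11: α=2, u≡8; β=0, v≡4 (mod 11); (8|11)=-1, (4|11)=+1; sign (−1)^0·-1^0·+1^2 = +1.
(a,b)_2: α=4, β=2; u≡3, v≡3 (mod 8); ε(u)ε(v)=1·1, αω(v)=4·1, βω(u)=2·1; sum ≡ 1  ⇒  -1.
(13243, -304589 / ℚ) ramifies at {2, 17}: a division algebra.

[2, 17]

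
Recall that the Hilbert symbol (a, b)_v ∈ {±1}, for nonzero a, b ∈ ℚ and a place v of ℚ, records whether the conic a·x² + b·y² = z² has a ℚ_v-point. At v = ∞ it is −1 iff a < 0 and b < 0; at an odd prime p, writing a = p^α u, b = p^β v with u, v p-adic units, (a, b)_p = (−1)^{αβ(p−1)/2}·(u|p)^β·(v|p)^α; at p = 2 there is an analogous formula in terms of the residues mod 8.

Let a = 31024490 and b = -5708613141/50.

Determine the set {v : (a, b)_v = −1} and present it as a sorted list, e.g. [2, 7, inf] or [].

(a, b) ≡ (36890, -213962) mod (ℚ^×)²; places V = {2, 3, 5, 7, 11, 17, 29, 31, ∞}.
(a,b)_17: α=1, u≡3; β=1, v≡11 (mod 17); (3|17)=-1, (11|17)=-1; sign (−1)^0·-1^1·-1^1 = +1.
(a,b)_11: α=0, u≡2; β=2, v≡10 (mod 11); (2|11)=-1, (10|11)=-1; sign (−1)^0·-1^2·-1^0 = +1.
(a,b)_29: α=2, u≡2; β=1, v≡8 (mod 29); (2|29)=-1, (8|29)=-1; sign (−1)^0·-1^1·-1^2 = -1.
(a,b)_2: α=1, β=-1; u≡5, v≡3 (mod 8); ε(u)ε(v)=0·1, αω(v)=1·1, βω(u)=-1·1; sum ≡ 0  ⇒  +1.
(a,b)_7: α=1, u≡6; β=3, v≡6 (mod 7); (6|7)=-1, (6|7)=-1; sign (−1)^1·-1^3·-1^1 = -1.
(a,b)_∞: sgn(36890)=+, sgn(-213962)=−, so +1.
(a,b)_5: α=1, u≡3; β=-2, v≡2 (mod 5); (3|5)=-1, (2|5)=-1; sign (−1)^0·-1^-2·-1^1 = -1.
(a,b)_31: α=1, u≡17; β=1, v≡29 (mod 31); (17|31)=-1, (29|31)=-1; sign (−1)^1·-1^1·-1^1 = -1.
(a,b)_3: α=0, u≡2; β=2, v≡1 (mod 3); (2|3)=-1, (1|3)=+1; sign (−1)^0·-1^2·+1^0 = +1.
(36890, -213962 / ℚ) ramifies at {5, 7, 29, 31}: a division algebra.

[5, 7, 29, 31]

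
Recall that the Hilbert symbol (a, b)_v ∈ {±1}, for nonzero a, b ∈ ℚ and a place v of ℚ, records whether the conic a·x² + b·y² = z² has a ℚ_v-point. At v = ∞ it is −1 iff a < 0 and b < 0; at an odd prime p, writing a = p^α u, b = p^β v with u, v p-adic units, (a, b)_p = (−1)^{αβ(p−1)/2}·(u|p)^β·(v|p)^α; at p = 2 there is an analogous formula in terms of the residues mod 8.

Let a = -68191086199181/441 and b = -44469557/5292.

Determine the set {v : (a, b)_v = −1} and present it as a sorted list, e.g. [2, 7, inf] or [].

[23, inf]

(a, b) ≡ (-29, -1311) mod (ℚ^×)²; places V = {2, 3, 7, 11, 19, 23, 29, ∞}.
(a,b)_∞: sgn(-29)=−, sgn(-1311)=−, so -1.
(a,b)_23: α=2, u≡15; β=1, v≡18 (mod 23); (15|23)=-1, (18|23)=+1; sign (−1)^0·-1^1·+1^2 = -1.
(a,b)_3: α=-2, u≡1; β=-3, v≡1 (mod 3); (1|3)=+1, (1|3)=+1; sign (−1)^0·+1^-3·+1^-2 = +1.
(a,b)_2: α=0, β=-2; u≡3, v≡1 (mod 8); ε(u)ε(v)=1·0, αω(v)=0·0, βω(u)=-2·1; sum ≡ 0  ⇒  +1.
(a,b)_19: α=2, u≡4; β=1, v≡5 (mod 19); (4|19)=+1, (5|19)=+1; sign (−1)^0·+1^1·+1^2 = +1.
(a,b)_7: α=-2, u≡3; β=-2, v≡5 (mod 7); (3|7)=-1, (5|7)=-1; sign (−1)^0·-1^-2·-1^-2 = +1.
(a,b)_11: α=4, u≡4; β=2, v≡4 (mod 11); (4|11)=+1, (4|11)=+1; sign (−1)^0·+1^2·+1^4 = +1.
(a,b)_29: α=3, u≡22; β=2, v≡20 (mod 29); (22|29)=+1, (20|29)=+1; sign (−1)^0·+1^2·+1^3 = +1.
|Ram(-29, -1311)| = 2, even; anisotropic at {23, ∞}.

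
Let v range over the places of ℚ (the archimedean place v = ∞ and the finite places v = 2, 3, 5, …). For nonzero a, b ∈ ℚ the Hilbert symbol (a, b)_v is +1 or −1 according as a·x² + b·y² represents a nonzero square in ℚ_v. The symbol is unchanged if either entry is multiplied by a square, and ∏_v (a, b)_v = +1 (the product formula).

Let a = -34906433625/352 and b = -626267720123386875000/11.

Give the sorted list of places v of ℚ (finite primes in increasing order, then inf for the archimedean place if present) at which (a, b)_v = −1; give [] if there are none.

Mod squares: a ≡ -42136710, b ≡ -5610. Check v ∈ {∞, 2, 3, 5, 7, 11, 17, 29, 37}.
v=37: a=37^1·(≡27), b=37^2·(≡14) mod 37; (27|37)=+1, (14|37)=-1; (−1)^{1·2·18}·(+1)^2·(-1)^1 = -1.
v=29: a=29^1·(≡19), b=29^2·(≡13) mod 29; (19|29)=-1, (13|29)=+1; (−1)^{1·2·14}·(-1)^2·(+1)^1 = +1.
v=3: a=3^7·(≡1), b=3^11·(≡2) mod 3; (1|3)=+1, (2|3)=-1; (−1)^{7·11·1}·(+1)^11·(-1)^7 = +1.
v=11: a=11^-1·(≡8), b=11^-1·(≡6) mod 11; (8|11)=-1, (6|11)=-1; (−1)^{-1·-1·5}·(-1)^-1·(-1)^-1 = -1.
v=2: v_2(a)=-5, v_2(b)=3; units ≡ 5, 3 (mod 8); ε·ε+αω+βω = 0·1+-5·1+3·1 ≡ 0  ⇒  (a,b)_2 = +1.
v=5: a=5^3·(≡3), b=5^7·(≡3) mod 5; (3|5)=-1, (3|5)=-1; (−1)^{3·7·2}·(-1)^7·(-1)^3 = +1.
v=17: a=17^1·(≡8), b=17^3·(≡5) mod 17; (8|17)=+1, (5|17)=-1; (−1)^{1·3·8}·(+1)^3·(-1)^1 = -1.
v=7: a=7^1·(≡2), b=7^0·(≡4) mod 7; (2|7)=+1, (4|7)=+1; (−1)^{1·0·3}·(+1)^0·(+1)^1 = +1.
v=∞: -42136710 < 0 and -5610 < 0  ⇒  (a,b)_∞ = -1.
Ram(-42136710, -5610) = {11, 17, 37, ∞}; no ℚ_11-point on the conic.

[11, 17, 37, inf]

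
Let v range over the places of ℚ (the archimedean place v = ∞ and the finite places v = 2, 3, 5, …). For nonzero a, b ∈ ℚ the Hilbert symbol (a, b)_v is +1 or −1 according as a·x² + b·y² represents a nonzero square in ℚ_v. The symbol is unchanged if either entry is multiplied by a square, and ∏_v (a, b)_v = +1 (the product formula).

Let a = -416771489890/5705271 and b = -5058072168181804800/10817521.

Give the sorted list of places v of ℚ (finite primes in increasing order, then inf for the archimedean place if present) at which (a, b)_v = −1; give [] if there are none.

(a, b) ≡ (-93310, -7) mod (ℚ^×)²; places V = {2, 3, 5, 7, 11, 13, 23, 31, 41, 43, ∞}.
(a,b)_5: α=1, u≡2; β=2, v≡3 (mod 5); (2|5)=-1, (3|5)=-1; sign (−1)^0·-1^2·-1^1 = -1.
(a,b)_3: α=-2, u≡2; β=2, v≡2 (mod 3); (2|3)=-1, (2|3)=-1; sign (−1)^0·-1^2·-1^-2 = +1.
(a,b)_43: α=1, u≡1; β=2, v≡17 (mod 43); (1|43)=+1, (17|43)=+1; sign (−1)^0·+1^2·+1^1 = +1.
(a,b)_11: α=-2, u≡5; β=-2, v≡4 (mod 11); (5|11)=+1, (4|11)=+1; sign (−1)^0·+1^-2·+1^-2 = +1.
(a,b)_41: α=4, u≡27; β=4, v≡19 (mod 41); (27|41)=-1, (19|41)=-1; sign (−1)^0·-1^4·-1^4 = +1.
(a,b)_13: α=-2, u≡1; β=-2, v≡5 (mod 13); (1|13)=+1, (5|13)=-1; sign (−1)^0·+1^-2·-1^-2 = +1.
(a,b)_∞: sgn(-93310)=−, sgn(-7)=−, so -1.
(a,b)_2: α=1, β=8; u≡1, v≡1 (mod 8); ε(u)ε(v)=0·0, αω(v)=1·0, βω(u)=8·0; sum ≡ 0  ⇒  +1.
(a,b)_7: α=3, u≡5; β=5, v≡3 (mod 7); (5|7)=-1, (3|7)=-1; sign (−1)^1·-1^5·-1^3 = -1.
(a,b)_31: α=-1, u≡7; β=0, v≡3 (mod 31); (7|31)=+1, (3|31)=-1; sign (−1)^0·+1^0·-1^-1 = -1.
(a,b)_23: α=0, u≡6; β=-2, v≡13 (mod 23); (6|23)=+1, (13|23)=+1; sign (−1)^0·+1^-2·+1^0 = +1.
(-93310, -7 / ℚ) ramifies at {5, 7, 31, ∞}: a division algebra.

[5, 7, 31, inf]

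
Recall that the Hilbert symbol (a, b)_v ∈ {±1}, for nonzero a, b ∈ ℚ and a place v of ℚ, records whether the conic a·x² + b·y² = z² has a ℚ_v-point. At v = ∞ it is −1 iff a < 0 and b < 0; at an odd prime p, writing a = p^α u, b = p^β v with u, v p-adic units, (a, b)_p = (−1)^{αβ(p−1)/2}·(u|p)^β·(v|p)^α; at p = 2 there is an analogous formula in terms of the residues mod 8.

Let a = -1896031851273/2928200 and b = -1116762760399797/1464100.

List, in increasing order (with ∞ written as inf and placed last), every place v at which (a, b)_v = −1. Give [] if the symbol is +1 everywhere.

[17, inf]

(a, b) ≡ (-34, -10013) mod (ℚ^×)²; places V = {2, 3, 5, 7, 11, 17, 19, 31, ∞}.
(a,b)_7: α=2, u≡4; β=2, v≡1 (mod 7); (4|7)=+1, (1|7)=+1; sign (−1)^0·+1^2·+1^2 = +1.
(a,b)_19: α=2, u≡17; β=3, v≡9 (mod 19); (17|19)=+1, (9|19)=+1; sign (−1)^0·+1^3·+1^2 = +1.
(a,b)_∞: sgn(-34)=−, sgn(-10013)=−, so -1.
(a,b)_11: α=-4, u≡6; β=-4, v≡6 (mod 11); (6|11)=-1, (6|11)=-1; sign (−1)^0·-1^-4·-1^-4 = +1.
(a,b)_31: α=2, u≡25; β=3, v≡20 (mod 31); (25|31)=+1, (20|31)=+1; sign (−1)^0·+1^3·+1^2 = +1.
(a,b)_3: α=8, u≡2; β=8, v≡1 (mod 3); (2|3)=-1, (1|3)=+1; sign (−1)^0·-1^8·+1^8 = +1.
(a,b)_2: α=-3, β=-2; u≡7, v≡3 (mod 8); ε(u)ε(v)=1·1, αω(v)=-3·1, βω(u)=-2·0; sum ≡ 0  ⇒  +1.
(a,b)_5: α=-2, u≡4; β=-2, v≡2 (mod 5); (4|5)=+1, (2|5)=-1; sign (−1)^0·+1^-2·-1^-2 = +1.
(a,b)_17: α=1, u≡13; β=1, v≡14 (mod 17); (13|17)=+1, (14|17)=-1; sign (−1)^0·+1^1·-1^1 = -1.
Ram(-34, -10013) = {17, ∞}; no ℚ_17-point on the conic.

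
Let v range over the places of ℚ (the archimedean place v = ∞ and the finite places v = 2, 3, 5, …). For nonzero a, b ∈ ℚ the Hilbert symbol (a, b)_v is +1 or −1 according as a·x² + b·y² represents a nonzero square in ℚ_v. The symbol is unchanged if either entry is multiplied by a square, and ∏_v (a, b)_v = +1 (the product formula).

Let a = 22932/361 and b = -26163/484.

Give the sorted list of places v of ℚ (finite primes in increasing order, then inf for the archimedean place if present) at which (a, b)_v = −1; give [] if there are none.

[13, 19]

(a, b) ≡ (13, -323) mod (ℚ^×)²; places V = {2, 3, 7, 11, 13, 17, 19, ∞}.
(a,b)_3: α=2, u≡1; β=4, v≡1 (mod 3); (1|3)=+1, (1|3)=+1; sign (−1)^0·+1^4·+1^2 = +1.
(a,b)_7: α=2, u≡5; β=0, v≡3 (mod 7); (5|7)=-1, (3|7)=-1; sign (−1)^0·-1^0·-1^2 = +1.
(a,b)_13: α=1, u≡10; β=0, v≡2 (mod 13); (10|13)=+1, (2|13)=-1; sign (−1)^0·+1^0·-1^1 = -1.
(a,b)_19: α=-2, u≡18; β=1, v≡18 (mod 19); (18|19)=-1, (18|19)=-1; sign (−1)^0·-1^1·-1^-2 = -1.
(a,b)_17: α=0, u≡4; β=1, v≡1 (mod 17); (4|17)=+1, (1|17)=+1; sign (−1)^0·+1^1·+1^0 = +1.
(a,b)_∞: sgn(13)=+, sgn(-323)=−, so +1.
(a,b)_2: α=2, β=-2; u≡5, v≡5 (mod 8); ε(u)ε(v)=0·0, αω(v)=2·1, βω(u)=-2·1; sum ≡ 0  ⇒  +1.
(a,b)_11: α=0, u≡7; β=-2, v≡7 (mod 11); (7|11)=-1, (7|11)=-1; sign (−1)^0·-1^-2·-1^0 = +1.
Ram(13, -323) = {13, 19}; no ℚ_13-point on the conic.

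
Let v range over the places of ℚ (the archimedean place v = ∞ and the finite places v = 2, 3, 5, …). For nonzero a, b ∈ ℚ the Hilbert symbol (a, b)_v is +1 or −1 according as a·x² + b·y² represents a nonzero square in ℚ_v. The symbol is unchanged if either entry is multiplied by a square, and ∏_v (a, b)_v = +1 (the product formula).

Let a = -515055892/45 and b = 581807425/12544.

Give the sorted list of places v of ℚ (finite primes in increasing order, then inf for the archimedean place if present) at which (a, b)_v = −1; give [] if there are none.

[5, 41]

Mod squares: a ≡ -3809585, b ≡ 43993. Check v ∈ {∞, 2, 3, 5, 7, 13, 23, 29, 37, 41, 43, 47}.
v=2: v_2(a)=2, v_2(b)=-8; units ≡ 7, 1 (mod 8); ε·ε+αω+βω = 1·0+2·0+-8·0 ≡ 0  ⇒  (a,b)_2 = +1.
v=13: a=13^3·(≡1), b=13^0·(≡9) mod 13; (1|13)=+1, (9|13)=+1; (−1)^{3·0·6}·(+1)^0·(+1)^3 = +1.
v=23: a=23^0·(≡10), b=23^2·(≡14) mod 23; (10|23)=-1, (14|23)=-1; (−1)^{0·2·11}·(-1)^2·(-1)^0 = +1.
v=37: a=37^0·(≡30), b=37^1·(≡6) mod 37; (30|37)=+1, (6|37)=-1; (−1)^{0·1·18}·(+1)^1·(-1)^0 = +1.
v=∞: -3809585 < 0 and 43993 > 0  ⇒  (a,b)_∞ = +1.
v=3: a=3^-2·(≡1), b=3^0·(≡1) mod 3; (1|3)=+1, (1|3)=+1; (−1)^{-2·0·1}·(+1)^0·(+1)^-2 = +1.
v=7: a=7^0·(≡2), b=7^-2·(≡6) mod 7; (2|7)=+1, (6|7)=-1; (−1)^{0·-2·3}·(+1)^-2·(-1)^0 = +1.
v=29: a=29^1·(≡6), b=29^1·(≡6) mod 29; (6|29)=+1, (6|29)=+1; (−1)^{1·1·14}·(+1)^1·(+1)^1 = +1.
v=47: a=47^1·(≡11), b=47^0·(≡34) mod 47; (11|47)=-1, (34|47)=+1; (−1)^{1·0·23}·(-1)^0·(+1)^1 = +1.
v=41: a=41^0·(≡12), b=41^1·(≡22) mod 41; (12|41)=-1, (22|41)=-1; (−1)^{0·1·20}·(-1)^1·(-1)^0 = -1.
v=5: a=5^-1·(≡2), b=5^2·(≡3) mod 5; (2|5)=-1, (3|5)=-1; (−1)^{-1·2·2}·(-1)^2·(-1)^-1 = -1.
v=43: a=43^1·(≡18), b=43^0·(≡35) mod 43; (18|43)=-1, (35|43)=+1; (−1)^{1·0·21}·(-1)^0·(+1)^1 = +1.
(-3809585, 43993 / ℚ) ramifies at {5, 41}: a division algebra.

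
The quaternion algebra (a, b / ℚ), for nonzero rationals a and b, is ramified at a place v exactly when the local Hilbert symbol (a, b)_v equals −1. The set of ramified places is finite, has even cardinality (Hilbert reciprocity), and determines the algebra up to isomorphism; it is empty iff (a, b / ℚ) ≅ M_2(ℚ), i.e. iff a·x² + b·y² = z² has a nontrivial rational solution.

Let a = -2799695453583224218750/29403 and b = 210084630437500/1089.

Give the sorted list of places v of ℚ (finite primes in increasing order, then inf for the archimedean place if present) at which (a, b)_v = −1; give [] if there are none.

Mod squares: a ≡ -5467098, b ≡ 247. Check v ∈ {∞, 2, 3, 5, 7, 11, 13, 17, 19, 31}.
v=13: a=13^1·(≡1), b=13^1·(≡7) mod 13; (1|13)=+1, (7|13)=-1; (−1)^{1·1·6}·(+1)^1·(-1)^1 = -1.
v=2: v_2(a)=1, v_2(b)=2; units ≡ 3, 7 (mod 8); ε·ε+αω+βω = 1·1+1·0+2·1 ≡ 1  ⇒  (a,b)_2 = -1.
v=17: a=17^5·(≡14), b=17^2·(≡13) mod 17; (14|17)=-1, (13|17)=+1; (−1)^{5·2·8}·(-1)^2·(+1)^5 = +1.
v=5: a=5^8·(≡2), b=5^6·(≡2) mod 5; (2|5)=-1, (2|5)=-1; (−1)^{8·6·2}·(-1)^6·(-1)^8 = +1.
v=3: a=3^-5·(≡2), b=3^-2·(≡1) mod 3; (2|3)=-1, (1|3)=+1; (−1)^{-5·-2·1}·(-1)^-2·(+1)^-5 = +1.
v=7: a=7^3·(≡1), b=7^2·(≡1) mod 7; (1|7)=+1, (1|7)=+1; (−1)^{3·2·3}·(+1)^2·(+1)^3 = +1.
v=31: a=31^3·(≡8), b=31^2·(≡6) mod 31; (8|31)=+1, (6|31)=-1; (−1)^{3·2·15}·(+1)^2·(-1)^3 = -1.
v=11: a=11^-2·(≡9), b=11^-2·(≡3) mod 11; (9|11)=+1, (3|11)=+1; (−1)^{-2·-2·5}·(+1)^-2·(+1)^-2 = +1.
v=19: a=19^1·(≡13), b=19^1·(≡14) mod 19; (13|19)=-1, (14|19)=-1; (−1)^{1·1·9}·(-1)^1·(-1)^1 = -1.
v=∞: -5467098 < 0 and 247 > 0  ⇒  (a,b)_∞ = +1.
Ram(-5467098, 247) = {2, 13, 19, 31}; no ℚ_2-point on the conic.

[2, 13, 19, 31]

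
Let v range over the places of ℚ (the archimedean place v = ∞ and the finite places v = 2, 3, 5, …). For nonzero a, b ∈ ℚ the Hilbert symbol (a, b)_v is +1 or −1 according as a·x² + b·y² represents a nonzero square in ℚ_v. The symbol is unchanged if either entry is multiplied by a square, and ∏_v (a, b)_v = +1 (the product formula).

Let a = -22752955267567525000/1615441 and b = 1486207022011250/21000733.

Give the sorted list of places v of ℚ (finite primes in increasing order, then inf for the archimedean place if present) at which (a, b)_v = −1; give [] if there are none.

Mod squares: a ≡ -13090, b ≡ 26. Check v ∈ {∞, 2, 5, 7, 11, 13, 17, 31, 41}.
v=2: v_2(a)=3, v_2(b)=1; units ≡ 7, 5 (mod 8); ε·ε+αω+βω = 1·0+3·1+1·0 ≡ 1  ⇒  (a,b)_2 = -1.
v=11: a=11^3·(≡3), b=11^2·(≡9) mod 11; (3|11)=+1, (9|11)=+1; (−1)^{3·2·5}·(+1)^2·(+1)^3 = +1.
v=31: a=31^-2·(≡22), b=31^-2·(≡17) mod 31; (22|31)=-1, (17|31)=-1; (−1)^{-2·-2·15}·(-1)^-2·(-1)^-2 = +1.
v=7: a=7^7·(≡5), b=7^6·(≡5) mod 7; (5|7)=-1, (5|7)=-1; (−1)^{7·6·3}·(-1)^6·(-1)^7 = -1.
v=13: a=13^2·(≡12), b=13^-1·(≡5) mod 13; (12|13)=+1, (5|13)=-1; (−1)^{2·-1·6}·(+1)^-1·(-1)^2 = +1.
v=5: a=5^5·(≡2), b=5^4·(≡1) mod 5; (2|5)=-1, (1|5)=+1; (−1)^{5·4·2}·(-1)^4·(+1)^5 = +1.
v=17: a=17^3·(≡12), b=17^4·(≡15) mod 17; (12|17)=-1, (15|17)=+1; (−1)^{3·4·8}·(-1)^4·(+1)^3 = +1.
v=∞: -13090 < 0 and 26 > 0  ⇒  (a,b)_∞ = +1.
v=41: a=41^-2·(≡38), b=41^-2·(≡7) mod 41; (38|41)=-1, (7|41)=-1; (−1)^{-2·-2·20}·(-1)^-2·(-1)^-2 = +1.
(-13090, 26 / ℚ) ramifies at {2, 7}: a division algebra.

[2, 7]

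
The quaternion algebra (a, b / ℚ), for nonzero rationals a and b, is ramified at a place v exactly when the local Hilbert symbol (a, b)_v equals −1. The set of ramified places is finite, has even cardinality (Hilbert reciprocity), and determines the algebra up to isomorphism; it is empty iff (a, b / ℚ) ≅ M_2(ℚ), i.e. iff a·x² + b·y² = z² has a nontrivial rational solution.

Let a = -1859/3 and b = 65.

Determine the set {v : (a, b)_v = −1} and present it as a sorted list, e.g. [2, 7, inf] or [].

(a, b) ≡ (-33, 65) mod (ℚ^×)²; places V = {2, 3, 5, 11, 13, ∞}.
(a,b)_3: α=-1, u≡1; β=0, v≡2 (mod 3); (1|3)=+1, (2|3)=-1; sign (−1)^0·+1^0·-1^-1 = -1.
(a,b)_11: α=1, u≡6; β=0, v≡10 (mod 11); (6|11)=-1, (10|11)=-1; sign (−1)^0·-1^0·-1^1 = -1.
(a,b)_∞: sgn(-33)=−, sgn(65)=+, so +1.
(a,b)_5: α=0, u≡2; β=1, v≡3 (mod 5); (2|5)=-1, (3|5)=-1; sign (−1)^0·-1^1·-1^0 = -1.
(a,b)_13: α=2, u≡5; β=1, v≡5 (mod 13); (5|13)=-1, (5|13)=-1; sign (−1)^0·-1^1·-1^2 = -1.
(a,b)_2: α=0, β=0; u≡7, v≡1 (mod 8); ε(u)ε(v)=1·0, αω(v)=0·0, βω(u)=0·0; sum ≡ 0  ⇒  +1.
Ram(-33, 65) = {3, 5, 11, 13}; no ℚ_3-point on the conic.

[3, 5, 11, 13]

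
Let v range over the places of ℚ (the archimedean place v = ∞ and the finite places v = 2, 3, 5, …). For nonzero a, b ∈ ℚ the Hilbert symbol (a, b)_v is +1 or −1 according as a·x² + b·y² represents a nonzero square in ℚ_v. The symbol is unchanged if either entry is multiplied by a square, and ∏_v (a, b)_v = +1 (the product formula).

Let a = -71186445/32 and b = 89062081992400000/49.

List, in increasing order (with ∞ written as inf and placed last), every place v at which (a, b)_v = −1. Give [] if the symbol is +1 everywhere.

(a, b) ≡ (-2090, 60610) mod (ℚ^×)²; places V = {2, 3, 5, 7, 11, 19, 29, ∞}.
(a,b)_11: α=1, u≡8; β=3, v≡8 (mod 11); (8|11)=-1, (8|11)=-1; sign (−1)^1·-1^3·-1^1 = -1.
(a,b)_3: α=4, u≡1; β=0, v≡1 (mod 3); (1|3)=+1, (1|3)=+1; sign (−1)^0·+1^0·+1^4 = +1.
(a,b)_∞: sgn(-2090)=−, sgn(60610)=+, so +1.
(a,b)_2: α=-5, β=7; u≡3, v≡1 (mod 8); ε(u)ε(v)=1·0, αω(v)=-5·0, βω(u)=7·1; sum ≡ 1  ⇒  -1.
(a,b)_29: α=2, u≡2; β=3, v≡15 (mod 29); (2|29)=-1, (15|29)=-1; sign (−1)^0·-1^3·-1^2 = -1.
(a,b)_5: α=1, u≡3; β=5, v≡2 (mod 5); (3|5)=-1, (2|5)=-1; sign (−1)^0·-1^5·-1^1 = +1.
(a,b)_7: α=0, u≡5; β=-2, v≡1 (mod 7); (5|7)=-1, (1|7)=+1; sign (−1)^0·-1^-2·+1^0 = +1.
(a,b)_19: α=1, u≡17; β=3, v≡1 (mod 19); (17|19)=+1, (1|19)=+1; sign (−1)^1·+1^3·+1^1 = -1.
Ram(-2090, 60610) = {2, 11, 19, 29}; no ℚ_2-point on the conic.

[2, 11, 19, 29]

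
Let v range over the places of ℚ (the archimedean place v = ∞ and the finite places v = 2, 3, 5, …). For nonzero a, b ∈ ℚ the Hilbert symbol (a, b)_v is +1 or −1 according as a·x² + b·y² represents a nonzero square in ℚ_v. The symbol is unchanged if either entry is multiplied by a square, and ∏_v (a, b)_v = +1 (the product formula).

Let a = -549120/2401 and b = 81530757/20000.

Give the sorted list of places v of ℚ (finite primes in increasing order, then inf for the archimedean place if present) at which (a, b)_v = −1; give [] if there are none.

Mod squares: a ≡ -2145, b ≡ 154. Check v ∈ {∞, 2, 3, 5, 7, 11, 13}.
v=2: v_2(a)=8, v_2(b)=-5; units ≡ 7, 5 (mod 8); ε·ε+αω+βω = 1·0+8·1+-5·0 ≡ 0  ⇒  (a,b)_2 = +1.
v=11: a=11^1·(≡3), b=11^1·(≡5) mod 11; (3|11)=+1, (5|11)=+1; (−1)^{1·1·5}·(+1)^1·(+1)^1 = -1.
v=13: a=13^1·(≡4), b=13^0·(≡8) mod 13; (4|13)=+1, (8|13)=-1; (−1)^{1·0·6}·(+1)^0·(-1)^1 = -1.
v=∞: -2145 < 0 and 154 > 0  ⇒  (a,b)_∞ = +1.
v=3: a=3^1·(≡2), b=3^2·(≡1) mod 3; (2|3)=-1, (1|3)=+1; (−1)^{1·2·1}·(-1)^2·(+1)^1 = +1.
v=5: a=5^1·(≡1), b=5^-4·(≡1) mod 5; (1|5)=+1, (1|5)=+1; (−1)^{1·-4·2}·(+1)^-4·(+1)^1 = +1.
v=7: a=7^-4·(≡2), b=7^7·(≡1) mod 7; (2|7)=+1, (1|7)=+1; (−1)^{-4·7·3}·(+1)^7·(+1)^-4 = +1.
(-2145, 154 / ℚ) ramifies at {11, 13}: a division algebra.

[11, 13]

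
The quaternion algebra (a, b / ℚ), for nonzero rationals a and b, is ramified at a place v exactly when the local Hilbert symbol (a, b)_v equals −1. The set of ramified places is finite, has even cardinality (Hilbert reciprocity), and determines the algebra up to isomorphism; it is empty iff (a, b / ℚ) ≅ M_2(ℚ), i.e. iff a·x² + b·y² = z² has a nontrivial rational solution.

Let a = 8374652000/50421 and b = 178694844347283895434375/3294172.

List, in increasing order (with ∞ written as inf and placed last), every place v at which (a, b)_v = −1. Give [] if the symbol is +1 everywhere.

Mod squares: a ≡ 30030, b ≡ 385. Check v ∈ {∞, 2, 3, 5, 7, 11, 13}.
v=3: a=3^-1·(≡2), b=3^4·(≡1) mod 3; (2|3)=-1, (1|3)=+1; (−1)^{-1·4·1}·(-1)^4·(+1)^-1 = +1.
v=∞: 30030 > 0 and 385 > 0  ⇒  (a,b)_∞ = +1.
v=11: a=11^5·(≡10), b=11^15·(≡8) mod 11; (10|11)=-1, (8|11)=-1; (−1)^{5·15·5}·(-1)^15·(-1)^5 = -1.
v=13: a=13^1·(≡9), b=13^2·(≡8) mod 13; (9|13)=+1, (8|13)=-1; (−1)^{1·2·6}·(+1)^2·(-1)^1 = -1.
v=7: a=7^-5·(≡5), b=7^-7·(≡3) mod 7; (5|7)=-1, (3|7)=-1; (−1)^{-5·-7·3}·(-1)^-7·(-1)^-5 = -1.
v=5: a=5^3·(≡1), b=5^5·(≡2) mod 5; (1|5)=+1, (2|5)=-1; (−1)^{3·5·2}·(+1)^5·(-1)^3 = -1.
v=2: v_2(a)=5, v_2(b)=-2; units ≡ 7, 1 (mod 8); ε·ε+αω+βω = 1·0+5·0+-2·0 ≡ 0  ⇒  (a,b)_2 = +1.
(30030, 385 / ℚ) ramifies at {5, 7, 11, 13}: a division algebra.

[5, 7, 11, 13]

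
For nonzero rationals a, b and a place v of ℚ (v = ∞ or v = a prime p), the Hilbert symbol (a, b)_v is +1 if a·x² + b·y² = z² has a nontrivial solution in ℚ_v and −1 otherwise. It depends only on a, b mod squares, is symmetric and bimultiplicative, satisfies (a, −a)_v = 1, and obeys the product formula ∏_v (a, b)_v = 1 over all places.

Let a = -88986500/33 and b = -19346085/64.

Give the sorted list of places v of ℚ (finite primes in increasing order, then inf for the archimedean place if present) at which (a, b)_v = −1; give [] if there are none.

(a, b) ≡ (-81345, -17765) mod (ℚ^×)²; places V = {2, 3, 5, 11, 17, 19, 29, ∞}.
(a,b)_∞: sgn(-81345)=−, sgn(-17765)=−, so -1.
(a,b)_17: α=1, u≡13; β=1, v≡2 (mod 17); (13|17)=+1, (2|17)=+1; sign (−1)^0·+1^1·+1^1 = +1.
(a,b)_11: α=-1, u≡8; β=3, v≡2 (mod 11); (8|11)=-1, (2|11)=-1; sign (−1)^1·-1^3·-1^-1 = -1.
(a,b)_5: α=3, u≡1; β=1, v≡2 (mod 5); (1|5)=+1, (2|5)=-1; sign (−1)^0·+1^1·-1^3 = -1.
(a,b)_2: α=2, β=-6; u≡7, v≡3 (mod 8); ε(u)ε(v)=1·1, αω(v)=2·1, βω(u)=-6·0; sum ≡ 1  ⇒  -1.
(a,b)_29: α=1, u≡12; β=0, v≡3 (mod 29); (12|29)=-1, (3|29)=-1; sign (−1)^0·-1^0·-1^1 = -1.
(a,b)_19: α=2, u≡14; β=1, v≡2 (mod 19); (14|19)=-1, (2|19)=-1; sign (−1)^0·-1^1·-1^2 = -1.
(a,b)_3: α=-1, u≡2; β=2, v≡1 (mod 3); (2|3)=-1, (1|3)=+1; sign (−1)^0·-1^2·+1^-1 = +1.
|Ram(-81345, -17765)| = 6, even; anisotropic at {2, 5, 11, 19, 29, ∞}.

[2, 5, 11, 19, 29, inf]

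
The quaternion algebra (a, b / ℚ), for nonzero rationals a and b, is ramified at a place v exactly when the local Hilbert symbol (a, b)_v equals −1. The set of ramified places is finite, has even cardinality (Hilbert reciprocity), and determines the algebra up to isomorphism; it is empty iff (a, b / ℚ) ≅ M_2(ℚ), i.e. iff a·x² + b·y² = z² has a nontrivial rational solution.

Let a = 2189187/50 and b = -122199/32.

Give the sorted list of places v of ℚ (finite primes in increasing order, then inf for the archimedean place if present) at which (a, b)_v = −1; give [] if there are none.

(a, b) ≡ (6006, -462) mod (ℚ^×)²; places V = {2, 3, 5, 7, 11, 13, 23, ∞}.
(a,b)_2: α=-1, β=-5; u≡3, v≡1 (mod 8); ε(u)ε(v)=1·0, αω(v)=-1·0, βω(u)=-5·1; sum ≡ 1  ⇒  -1.
(a,b)_23: α=0, u≡6; β=2, v≡5 (mod 23); (6|23)=+1, (5|23)=-1; sign (−1)^0·+1^2·-1^0 = +1.
(a,b)_13: α=1, u≡8; β=0, v≡11 (mod 13); (8|13)=-1, (11|13)=-1; sign (−1)^0·-1^0·-1^1 = -1.
(a,b)_∞: sgn(6006)=+, sgn(-462)=−, so +1.
(a,b)_11: α=1, u≡10; β=1, v≡10 (mod 11); (10|11)=-1, (10|11)=-1; sign (−1)^1·-1^1·-1^1 = -1.
(a,b)_7: α=1, u≡2; β=1, v≡2 (mod 7); (2|7)=+1, (2|7)=+1; sign (−1)^1·+1^1·+1^1 = -1.
(a,b)_5: α=-2, u≡1; β=0, v≡3 (mod 5); (1|5)=+1, (3|5)=-1; sign (−1)^0·+1^0·-1^-2 = +1.
(a,b)_3: α=7, u≡1; β=1, v≡2 (mod 3); (1|3)=+1, (2|3)=-1; sign (−1)^1·+1^1·-1^7 = +1.
Ram(6006, -462) = {2, 7, 11, 13}; no ℚ_2-point on the conic.

[2, 7, 11, 13]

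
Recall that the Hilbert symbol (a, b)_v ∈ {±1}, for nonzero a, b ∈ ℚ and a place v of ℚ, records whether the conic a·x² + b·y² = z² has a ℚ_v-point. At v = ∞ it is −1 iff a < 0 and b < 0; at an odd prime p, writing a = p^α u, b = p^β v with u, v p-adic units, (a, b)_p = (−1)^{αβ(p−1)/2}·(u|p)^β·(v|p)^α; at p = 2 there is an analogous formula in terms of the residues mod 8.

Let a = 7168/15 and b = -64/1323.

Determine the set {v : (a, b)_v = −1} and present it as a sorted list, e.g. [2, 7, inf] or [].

(a, b) ≡ (105, -3) mod (ℚ^×)²; places V = {2, 3, 5, 7, ∞}.
(a,b)_2: α=10, β=6; u≡1, v≡5 (mod 8); ε(u)ε(v)=0·0, αω(v)=10·1, βω(u)=6·0; sum ≡ 0  ⇒  +1.
(a,b)_5: α=-1, u≡1; β=0, v≡2 (mod 5); (1|5)=+1, (2|5)=-1; sign (−1)^0·+1^0·-1^-1 = -1.
(a,b)_3: α=-1, u≡2; β=-3, v≡2 (mod 3); (2|3)=-1, (2|3)=-1; sign (−1)^1·-1^-3·-1^-1 = -1.
(a,b)_∞: sgn(105)=+, sgn(-3)=−, so +1.
(a,b)_7: α=1, u≡2; β=-2, v≡1 (mod 7); (2|7)=+1, (1|7)=+1; sign (−1)^0·+1^-2·+1^1 = +1.
(105, -3 / ℚ) ramifies at {3, 5}: a division algebra.

[3, 5]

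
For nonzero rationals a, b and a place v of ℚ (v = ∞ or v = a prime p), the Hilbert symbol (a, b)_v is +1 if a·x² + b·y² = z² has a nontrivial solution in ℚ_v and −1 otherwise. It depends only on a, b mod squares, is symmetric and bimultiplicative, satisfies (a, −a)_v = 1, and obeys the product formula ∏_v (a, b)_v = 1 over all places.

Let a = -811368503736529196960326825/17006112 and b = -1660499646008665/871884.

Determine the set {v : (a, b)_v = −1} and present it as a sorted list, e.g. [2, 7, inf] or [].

[2, 7, 11, 23, 29, inf]

Mod squares: a ≡ -157586, b ≡ -115115. Check v ∈ {∞, 2, 3, 5, 7, 11, 13, 17, 19, 23, 29, 37, 41}.
v=7: a=7^4·(≡6), b=7^1·(≡6) mod 7; (6|7)=-1, (6|7)=-1; (−1)^{4·1·3}·(-1)^1·(-1)^4 = -1.
v=41: a=41^0·(≡16), b=41^2·(≡12) mod 41; (16|41)=+1, (12|41)=-1; (−1)^{0·2·20}·(+1)^2·(-1)^0 = +1.
v=13: a=13^3·(≡11), b=13^-1·(≡6) mod 13; (11|13)=-1, (6|13)=-1; (−1)^{3·-1·6}·(-1)^-1·(-1)^3 = +1.
v=5: a=5^2·(≡1), b=5^1·(≡3) mod 5; (1|5)=+1, (3|5)=-1; (−1)^{2·1·2}·(+1)^1·(-1)^2 = +1.
v=2: v_2(a)=-5, v_2(b)=-2; units ≡ 7, 5 (mod 8); ε·ε+αω+βω = 1·0+-5·1+-2·0 ≡ 1  ⇒  (a,b)_2 = -1.
v=19: a=19^1·(≡16), b=19^0·(≡1) mod 19; (16|19)=+1, (1|19)=+1; (−1)^{1·0·9}·(+1)^0·(+1)^1 = +1.
v=3: a=3^-12·(≡1), b=3^-6·(≡1) mod 3; (1|3)=+1, (1|3)=+1; (−1)^{-12·-6·1}·(+1)^-6·(+1)^-12 = +1.
v=37: a=37^8·(≡34), b=37^6·(≡22) mod 37; (34|37)=+1, (22|37)=-1; (−1)^{8·6·18}·(+1)^6·(-1)^8 = +1.
v=∞: -157586 < 0 and -115115 < 0  ⇒  (a,b)_∞ = -1.
v=11: a=11^1·(≡7), b=11^1·(≡8) mod 11; (7|11)=-1, (8|11)=-1; (−1)^{1·1·5}·(-1)^1·(-1)^1 = -1.
v=29: a=29^1·(≡15), b=29^0·(≡12) mod 29; (15|29)=-1, (12|29)=-1; (−1)^{1·0·14}·(-1)^0·(-1)^1 = -1.
v=23: a=23^0·(≡14), b=23^-1·(≡9) mod 23; (14|23)=-1, (9|23)=+1; (−1)^{0·-1·11}·(-1)^-1·(+1)^0 = -1.
v=17: a=17^2·(≡9), b=17^0·(≡15) mod 17; (9|17)=+1, (15|17)=+1; (−1)^{2·0·8}·(+1)^0·(+1)^2 = +1.
|Ram(-157586, -115115)| = 6, even; anisotropic at {2, 7, 11, 23, 29, ∞}.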